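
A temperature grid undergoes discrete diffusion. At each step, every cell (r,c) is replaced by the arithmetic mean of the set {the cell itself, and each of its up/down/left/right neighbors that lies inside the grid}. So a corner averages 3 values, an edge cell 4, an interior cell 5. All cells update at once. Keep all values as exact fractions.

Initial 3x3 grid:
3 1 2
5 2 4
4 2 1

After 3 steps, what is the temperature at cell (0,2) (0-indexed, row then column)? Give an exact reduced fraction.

Step 1: cell (0,2) = 7/3
Step 2: cell (0,2) = 79/36
Step 3: cell (0,2) = 5153/2160
Full grid after step 3:
  1033/360 9109/3600 5153/2160
  21193/7200 2029/750 34061/14400
  6583/2160 12887/4800 2689/1080

Answer: 5153/2160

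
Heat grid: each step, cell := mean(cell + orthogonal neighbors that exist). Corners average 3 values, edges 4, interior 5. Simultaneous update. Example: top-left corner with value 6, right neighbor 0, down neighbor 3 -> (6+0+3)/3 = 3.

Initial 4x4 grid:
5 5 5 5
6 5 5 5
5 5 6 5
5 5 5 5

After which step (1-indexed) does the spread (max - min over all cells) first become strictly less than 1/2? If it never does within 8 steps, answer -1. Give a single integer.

Step 1: max=16/3, min=5, spread=1/3
  -> spread < 1/2 first at step 1
Step 2: max=631/120, min=5, spread=31/120
Step 3: max=9359/1800, min=1213/240, spread=523/3600
Step 4: max=279947/54000, min=12173/2400, spread=12109/108000
Step 5: max=8379311/1620000, min=1100117/216000, spread=256867/3240000
Step 6: max=501941311/97200000, min=33071431/6480000, spread=2934923/48600000
Step 7: max=7522196969/1458000000, min=331318231/64800000, spread=135073543/2916000000
Step 8: max=450963074629/87480000000, min=29852102879/5832000000, spread=795382861/21870000000

Answer: 1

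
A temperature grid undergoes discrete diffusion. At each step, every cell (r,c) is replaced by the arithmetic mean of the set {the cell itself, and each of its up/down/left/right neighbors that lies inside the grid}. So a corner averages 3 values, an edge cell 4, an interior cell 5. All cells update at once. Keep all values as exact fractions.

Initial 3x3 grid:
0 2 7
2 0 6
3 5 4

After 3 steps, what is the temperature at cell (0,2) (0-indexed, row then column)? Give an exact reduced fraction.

Step 1: cell (0,2) = 5
Step 2: cell (0,2) = 23/6
Step 3: cell (0,2) = 265/72
Full grid after step 3:
  485/216 1597/576 265/72
  1313/576 757/240 719/192
  1201/432 233/72 575/144

Answer: 265/72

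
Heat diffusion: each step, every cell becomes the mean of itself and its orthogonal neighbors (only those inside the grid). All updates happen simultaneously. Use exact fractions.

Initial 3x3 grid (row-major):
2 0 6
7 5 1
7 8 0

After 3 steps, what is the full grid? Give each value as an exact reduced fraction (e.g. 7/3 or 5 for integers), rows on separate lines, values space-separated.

After step 1:
  3 13/4 7/3
  21/4 21/5 3
  22/3 5 3
After step 2:
  23/6 767/240 103/36
  1187/240 207/50 47/15
  211/36 293/60 11/3
After step 3:
  479/120 50509/14400 6617/2160
  67609/14400 12179/3000 12421/3600
  11297/2160 2087/450 701/180

Answer: 479/120 50509/14400 6617/2160
67609/14400 12179/3000 12421/3600
11297/2160 2087/450 701/180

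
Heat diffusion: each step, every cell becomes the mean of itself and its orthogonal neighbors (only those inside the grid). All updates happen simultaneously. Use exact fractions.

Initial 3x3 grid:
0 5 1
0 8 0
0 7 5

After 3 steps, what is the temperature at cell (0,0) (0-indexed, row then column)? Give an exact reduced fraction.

Step 1: cell (0,0) = 5/3
Step 2: cell (0,0) = 43/18
Step 3: cell (0,0) = 553/216
Full grid after step 3:
  553/216 4241/1440 55/18
  29/10 161/50 1697/480
  85/27 331/90 91/24

Answer: 553/216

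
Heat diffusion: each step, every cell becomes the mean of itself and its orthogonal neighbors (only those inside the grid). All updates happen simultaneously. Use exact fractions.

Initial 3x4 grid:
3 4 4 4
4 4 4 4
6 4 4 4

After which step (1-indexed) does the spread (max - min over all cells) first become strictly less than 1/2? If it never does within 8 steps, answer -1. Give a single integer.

Step 1: max=14/3, min=11/3, spread=1
Step 2: max=161/36, min=185/48, spread=89/144
Step 3: max=1859/432, min=5681/1440, spread=1547/4320
  -> spread < 1/2 first at step 3
Step 4: max=109747/25920, min=1145/288, spread=6697/25920
Step 5: max=6501449/1555200, min=57433/14400, spread=59737/311040
Step 6: max=387288211/93312000, min=5183123/1296000, spread=2820671/18662400
Step 7: max=23110929089/5598720000, min=155990581/38880000, spread=25931417/223948800
Step 8: max=1381698182851/335923200000, min=521261003/129600000, spread=1223586523/13436928000

Answer: 3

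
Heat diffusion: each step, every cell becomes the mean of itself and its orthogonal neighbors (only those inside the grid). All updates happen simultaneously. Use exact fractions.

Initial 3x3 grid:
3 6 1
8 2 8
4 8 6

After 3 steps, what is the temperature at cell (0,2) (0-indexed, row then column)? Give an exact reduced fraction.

Answer: 3563/720

Derivation:
Step 1: cell (0,2) = 5
Step 2: cell (0,2) = 49/12
Step 3: cell (0,2) = 3563/720
Full grid after step 3:
  10849/2160 16187/3600 3563/720
  71773/14400 16463/3000 71773/14400
  12529/2160 6529/1200 12689/2160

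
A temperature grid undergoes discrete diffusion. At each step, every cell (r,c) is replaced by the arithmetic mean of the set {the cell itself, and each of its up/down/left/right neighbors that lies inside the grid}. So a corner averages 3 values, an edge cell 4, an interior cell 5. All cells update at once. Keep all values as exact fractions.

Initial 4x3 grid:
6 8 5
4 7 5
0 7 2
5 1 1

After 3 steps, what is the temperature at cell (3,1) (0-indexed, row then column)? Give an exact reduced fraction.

Answer: 22961/7200

Derivation:
Step 1: cell (3,1) = 7/2
Step 2: cell (3,1) = 307/120
Step 3: cell (3,1) = 22961/7200
Full grid after step 3:
  4049/720 13517/2400 57/10
  11477/2400 10261/2000 361/75
  9517/2400 22163/6000 13963/3600
  731/240 22961/7200 1571/540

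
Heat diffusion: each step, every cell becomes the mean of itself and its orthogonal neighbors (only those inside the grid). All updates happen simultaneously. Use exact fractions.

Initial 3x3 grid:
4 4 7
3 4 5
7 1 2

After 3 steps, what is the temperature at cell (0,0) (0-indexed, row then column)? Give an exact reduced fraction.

Answer: 8929/2160

Derivation:
Step 1: cell (0,0) = 11/3
Step 2: cell (0,0) = 155/36
Step 3: cell (0,0) = 8929/2160
Full grid after step 3:
  8929/2160 21101/4800 9449/2160
  29039/7200 23411/6000 9913/2400
  1981/540 26789/7200 1951/540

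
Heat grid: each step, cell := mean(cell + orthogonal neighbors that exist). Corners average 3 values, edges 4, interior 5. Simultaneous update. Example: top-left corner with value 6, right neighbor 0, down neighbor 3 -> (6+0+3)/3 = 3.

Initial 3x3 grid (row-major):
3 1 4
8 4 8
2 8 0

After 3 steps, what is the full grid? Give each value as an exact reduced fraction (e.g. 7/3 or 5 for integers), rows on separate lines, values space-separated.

Answer: 3131/720 14329/3600 2327/540
20947/4800 28117/6000 15329/3600
3541/720 32633/7200 5149/1080

Derivation:
After step 1:
  4 3 13/3
  17/4 29/5 4
  6 7/2 16/3
After step 2:
  15/4 257/60 34/9
  401/80 411/100 73/15
  55/12 619/120 77/18
After step 3:
  3131/720 14329/3600 2327/540
  20947/4800 28117/6000 15329/3600
  3541/720 32633/7200 5149/1080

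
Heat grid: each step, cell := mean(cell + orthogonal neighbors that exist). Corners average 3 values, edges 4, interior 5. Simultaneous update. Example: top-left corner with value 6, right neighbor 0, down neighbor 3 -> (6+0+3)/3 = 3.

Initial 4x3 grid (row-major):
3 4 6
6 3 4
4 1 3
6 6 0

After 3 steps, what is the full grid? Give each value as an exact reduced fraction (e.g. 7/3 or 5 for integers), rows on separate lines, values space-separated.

Answer: 8861/2160 977/240 2149/540
5833/1440 1509/400 661/180
5713/1440 2183/600 763/240
4417/1080 10133/2880 2303/720

Derivation:
After step 1:
  13/3 4 14/3
  4 18/5 4
  17/4 17/5 2
  16/3 13/4 3
After step 2:
  37/9 83/20 38/9
  971/240 19/5 107/30
  1019/240 33/10 31/10
  77/18 899/240 11/4
After step 3:
  8861/2160 977/240 2149/540
  5833/1440 1509/400 661/180
  5713/1440 2183/600 763/240
  4417/1080 10133/2880 2303/720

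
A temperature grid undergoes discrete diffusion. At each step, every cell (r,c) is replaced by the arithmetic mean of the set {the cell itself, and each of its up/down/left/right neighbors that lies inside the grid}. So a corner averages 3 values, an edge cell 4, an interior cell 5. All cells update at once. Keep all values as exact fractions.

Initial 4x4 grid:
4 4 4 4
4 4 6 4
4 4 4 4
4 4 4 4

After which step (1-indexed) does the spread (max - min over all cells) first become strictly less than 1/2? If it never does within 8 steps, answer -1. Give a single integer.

Answer: 2

Derivation:
Step 1: max=9/2, min=4, spread=1/2
Step 2: max=111/25, min=4, spread=11/25
  -> spread < 1/2 first at step 2
Step 3: max=5167/1200, min=4, spread=367/1200
Step 4: max=23171/5400, min=1213/300, spread=1337/5400
Step 5: max=689669/162000, min=36469/9000, spread=33227/162000
Step 6: max=20654327/4860000, min=220049/54000, spread=849917/4860000
Step 7: max=616914347/145800000, min=3308533/810000, spread=21378407/145800000
Step 8: max=18462462371/4374000000, min=995688343/243000000, spread=540072197/4374000000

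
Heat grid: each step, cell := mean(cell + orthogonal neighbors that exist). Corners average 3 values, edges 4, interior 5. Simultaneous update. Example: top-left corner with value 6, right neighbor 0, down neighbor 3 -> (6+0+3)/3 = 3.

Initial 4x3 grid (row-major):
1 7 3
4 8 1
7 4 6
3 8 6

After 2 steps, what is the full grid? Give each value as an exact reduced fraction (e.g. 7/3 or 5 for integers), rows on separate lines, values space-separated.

After step 1:
  4 19/4 11/3
  5 24/5 9/2
  9/2 33/5 17/4
  6 21/4 20/3
After step 2:
  55/12 1033/240 155/36
  183/40 513/100 1033/240
  221/40 127/25 1321/240
  21/4 1471/240 97/18

Answer: 55/12 1033/240 155/36
183/40 513/100 1033/240
221/40 127/25 1321/240
21/4 1471/240 97/18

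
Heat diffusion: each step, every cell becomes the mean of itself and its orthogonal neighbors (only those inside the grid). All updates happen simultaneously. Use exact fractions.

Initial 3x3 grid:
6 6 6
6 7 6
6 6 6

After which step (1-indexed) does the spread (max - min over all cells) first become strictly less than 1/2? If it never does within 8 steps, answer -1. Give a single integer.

Answer: 1

Derivation:
Step 1: max=25/4, min=6, spread=1/4
  -> spread < 1/2 first at step 1
Step 2: max=156/25, min=489/80, spread=51/400
Step 3: max=29623/4800, min=2207/360, spread=589/14400
Step 4: max=184943/30000, min=1769081/288000, spread=31859/1440000
Step 5: max=106371607/17280000, min=11064721/1800000, spread=751427/86400000
Step 6: max=664634687/108000000, min=6375863129/1036800000, spread=23149331/5184000000
Step 7: max=382730654263/62208000000, min=39854931889/6480000000, spread=616540643/311040000000
Step 8: max=2391912453983/388800000000, min=22958812008761/3732480000000, spread=17737747379/18662400000000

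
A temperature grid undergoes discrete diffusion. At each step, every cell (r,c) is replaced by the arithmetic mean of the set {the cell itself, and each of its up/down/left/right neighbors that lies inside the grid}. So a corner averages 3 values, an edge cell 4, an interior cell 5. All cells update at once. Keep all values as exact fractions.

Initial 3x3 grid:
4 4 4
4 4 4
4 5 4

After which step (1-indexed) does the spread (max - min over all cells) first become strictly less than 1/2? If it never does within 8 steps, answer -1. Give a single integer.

Answer: 1

Derivation:
Step 1: max=13/3, min=4, spread=1/3
  -> spread < 1/2 first at step 1
Step 2: max=1027/240, min=4, spread=67/240
Step 3: max=9077/2160, min=807/200, spread=1807/10800
Step 4: max=3613963/864000, min=21961/5400, spread=33401/288000
Step 5: max=32333933/7776000, min=2203391/540000, spread=3025513/38880000
Step 6: max=12906526867/3110400000, min=117955949/28800000, spread=53531/995328
Step 7: max=772528925849/186624000000, min=31895116051/7776000000, spread=450953/11943936
Step 8: max=46298663560603/11197440000000, min=3833488610519/933120000000, spread=3799043/143327232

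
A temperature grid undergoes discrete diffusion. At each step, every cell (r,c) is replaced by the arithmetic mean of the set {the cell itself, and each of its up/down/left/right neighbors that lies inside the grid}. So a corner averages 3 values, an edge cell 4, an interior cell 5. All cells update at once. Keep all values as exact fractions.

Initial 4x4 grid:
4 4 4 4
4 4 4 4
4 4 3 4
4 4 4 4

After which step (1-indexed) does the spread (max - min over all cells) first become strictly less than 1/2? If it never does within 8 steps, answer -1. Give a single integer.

Step 1: max=4, min=15/4, spread=1/4
  -> spread < 1/2 first at step 1
Step 2: max=4, min=189/50, spread=11/50
Step 3: max=4, min=9233/2400, spread=367/2400
Step 4: max=2387/600, min=41629/10800, spread=1337/10800
Step 5: max=71531/18000, min=1254331/324000, spread=33227/324000
Step 6: max=427951/108000, min=37665673/9720000, spread=849917/9720000
Step 7: max=6411467/1620000, min=1132685653/291600000, spread=21378407/291600000
Step 8: max=1920311657/486000000, min=34025537629/8748000000, spread=540072197/8748000000

Answer: 1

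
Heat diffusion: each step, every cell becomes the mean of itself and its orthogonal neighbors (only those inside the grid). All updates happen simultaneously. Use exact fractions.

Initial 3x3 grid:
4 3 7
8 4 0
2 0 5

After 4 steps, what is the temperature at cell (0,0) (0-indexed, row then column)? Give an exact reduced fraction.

Answer: 49/12

Derivation:
Step 1: cell (0,0) = 5
Step 2: cell (0,0) = 14/3
Step 3: cell (0,0) = 151/36
Step 4: cell (0,0) = 49/12
Full grid after step 4:
  49/12 66439/17280 9581/2592
  64939/17280 52111/14400 599/180
  18247/5184 37111/11520 16241/5184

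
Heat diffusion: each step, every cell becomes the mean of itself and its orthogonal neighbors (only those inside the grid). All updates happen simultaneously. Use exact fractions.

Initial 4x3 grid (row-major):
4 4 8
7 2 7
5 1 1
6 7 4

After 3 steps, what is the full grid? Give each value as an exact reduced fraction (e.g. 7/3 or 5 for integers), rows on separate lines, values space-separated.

After step 1:
  5 9/2 19/3
  9/2 21/5 9/2
  19/4 16/5 13/4
  6 9/2 4
After step 2:
  14/3 601/120 46/9
  369/80 209/50 1097/240
  369/80 199/50 299/80
  61/12 177/40 47/12
After step 3:
  381/80 34139/7200 10577/2160
  10843/2400 13411/3000 31679/7200
  10973/2400 4187/1000 3241/800
  3389/720 3481/800 2899/720

Answer: 381/80 34139/7200 10577/2160
10843/2400 13411/3000 31679/7200
10973/2400 4187/1000 3241/800
3389/720 3481/800 2899/720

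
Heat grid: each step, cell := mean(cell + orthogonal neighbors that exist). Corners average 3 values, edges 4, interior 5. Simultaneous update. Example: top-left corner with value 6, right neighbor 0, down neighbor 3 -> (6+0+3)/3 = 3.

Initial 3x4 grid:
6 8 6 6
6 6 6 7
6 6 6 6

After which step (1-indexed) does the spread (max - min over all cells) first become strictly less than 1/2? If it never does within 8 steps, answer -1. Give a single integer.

Answer: 3

Derivation:
Step 1: max=20/3, min=6, spread=2/3
Step 2: max=391/60, min=6, spread=31/60
Step 3: max=3451/540, min=917/150, spread=749/2700
  -> spread < 1/2 first at step 3
Step 4: max=343243/54000, min=16609/2700, spread=11063/54000
Step 5: max=20494927/3240000, min=835573/135000, spread=17647/129600
Step 6: max=1225756793/194400000, min=60348029/9720000, spread=18796213/194400000
Step 7: max=73426760887/11664000000, min=1815127393/291600000, spread=273888389/3888000000
Step 8: max=10557608556127/1679616000000, min=24237289511/3888000000, spread=696795899/13436928000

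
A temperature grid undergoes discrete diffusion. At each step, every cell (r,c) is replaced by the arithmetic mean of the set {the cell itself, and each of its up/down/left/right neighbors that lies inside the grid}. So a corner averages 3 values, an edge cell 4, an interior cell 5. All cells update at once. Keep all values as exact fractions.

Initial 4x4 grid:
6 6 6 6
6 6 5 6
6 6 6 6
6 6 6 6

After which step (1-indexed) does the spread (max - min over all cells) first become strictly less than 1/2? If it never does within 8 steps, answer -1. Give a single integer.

Answer: 1

Derivation:
Step 1: max=6, min=23/4, spread=1/4
  -> spread < 1/2 first at step 1
Step 2: max=6, min=289/50, spread=11/50
Step 3: max=6, min=14033/2400, spread=367/2400
Step 4: max=3587/600, min=63229/10800, spread=1337/10800
Step 5: max=107531/18000, min=1902331/324000, spread=33227/324000
Step 6: max=643951/108000, min=57105673/9720000, spread=849917/9720000
Step 7: max=9651467/1620000, min=1715885653/291600000, spread=21378407/291600000
Step 8: max=2892311657/486000000, min=51521537629/8748000000, spread=540072197/8748000000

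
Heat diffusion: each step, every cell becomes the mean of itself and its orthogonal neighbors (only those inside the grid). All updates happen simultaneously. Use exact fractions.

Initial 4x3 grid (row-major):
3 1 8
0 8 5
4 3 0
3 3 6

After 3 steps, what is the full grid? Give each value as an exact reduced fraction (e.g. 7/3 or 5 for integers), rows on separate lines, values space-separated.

After step 1:
  4/3 5 14/3
  15/4 17/5 21/4
  5/2 18/5 7/2
  10/3 15/4 3
After step 2:
  121/36 18/5 179/36
  659/240 21/5 1009/240
  791/240 67/20 307/80
  115/36 821/240 41/12
After step 3:
  6989/2160 121/30 9199/2160
  4897/1440 181/50 6197/1440
  4531/1440 869/240 1777/480
  446/135 1927/576 427/120

Answer: 6989/2160 121/30 9199/2160
4897/1440 181/50 6197/1440
4531/1440 869/240 1777/480
446/135 1927/576 427/120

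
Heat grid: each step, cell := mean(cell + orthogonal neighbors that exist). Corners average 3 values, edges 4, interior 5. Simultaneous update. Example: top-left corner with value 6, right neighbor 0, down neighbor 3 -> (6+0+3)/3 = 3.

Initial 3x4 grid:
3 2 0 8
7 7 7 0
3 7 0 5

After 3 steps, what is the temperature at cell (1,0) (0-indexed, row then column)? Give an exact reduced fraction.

Step 1: cell (1,0) = 5
Step 2: cell (1,0) = 31/6
Step 3: cell (1,0) = 8257/1800
Full grid after step 3:
  647/144 9421/2400 28843/7200 7333/2160
  8257/1800 28099/6000 22019/6000 6917/1800
  551/108 1993/450 15209/3600 1837/540

Answer: 8257/1800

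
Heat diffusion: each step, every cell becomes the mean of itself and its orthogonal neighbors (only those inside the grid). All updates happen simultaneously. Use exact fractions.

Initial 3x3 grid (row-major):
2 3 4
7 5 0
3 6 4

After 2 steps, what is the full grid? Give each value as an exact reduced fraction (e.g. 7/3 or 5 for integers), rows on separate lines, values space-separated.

Answer: 47/12 421/120 109/36
1067/240 197/50 787/240
169/36 521/120 133/36

Derivation:
After step 1:
  4 7/2 7/3
  17/4 21/5 13/4
  16/3 9/2 10/3
After step 2:
  47/12 421/120 109/36
  1067/240 197/50 787/240
  169/36 521/120 133/36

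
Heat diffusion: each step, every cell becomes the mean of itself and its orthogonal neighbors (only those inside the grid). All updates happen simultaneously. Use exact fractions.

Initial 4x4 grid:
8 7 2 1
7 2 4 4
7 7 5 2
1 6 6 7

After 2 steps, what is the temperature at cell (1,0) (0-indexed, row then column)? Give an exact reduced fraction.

Answer: 727/120

Derivation:
Step 1: cell (1,0) = 6
Step 2: cell (1,0) = 727/120
Full grid after step 2:
  217/36 1259/240 839/240 103/36
  727/120 499/100 397/100 779/240
  647/120 261/50 241/50 341/80
  91/18 79/15 26/5 31/6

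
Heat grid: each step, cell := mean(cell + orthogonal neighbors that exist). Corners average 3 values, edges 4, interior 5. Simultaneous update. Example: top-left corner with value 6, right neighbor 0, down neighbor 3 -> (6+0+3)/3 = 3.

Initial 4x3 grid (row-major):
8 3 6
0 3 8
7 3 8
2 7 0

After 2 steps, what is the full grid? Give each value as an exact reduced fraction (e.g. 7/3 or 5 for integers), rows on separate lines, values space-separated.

After step 1:
  11/3 5 17/3
  9/2 17/5 25/4
  3 28/5 19/4
  16/3 3 5
After step 2:
  79/18 133/30 203/36
  437/120 99/20 301/60
  553/120 79/20 27/5
  34/9 71/15 17/4

Answer: 79/18 133/30 203/36
437/120 99/20 301/60
553/120 79/20 27/5
34/9 71/15 17/4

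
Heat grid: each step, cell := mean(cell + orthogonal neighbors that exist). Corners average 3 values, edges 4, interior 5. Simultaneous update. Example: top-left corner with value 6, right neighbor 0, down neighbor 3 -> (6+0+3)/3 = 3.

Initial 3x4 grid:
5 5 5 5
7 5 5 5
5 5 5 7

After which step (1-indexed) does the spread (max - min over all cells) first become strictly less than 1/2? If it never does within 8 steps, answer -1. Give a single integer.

Step 1: max=17/3, min=5, spread=2/3
Step 2: max=667/120, min=5, spread=67/120
Step 3: max=2941/540, min=371/72, spread=317/1080
  -> spread < 1/2 first at step 3
Step 4: max=2329051/432000, min=31123/6000, spread=17639/86400
Step 5: max=20916641/3888000, min=6770087/1296000, spread=30319/194400
Step 6: max=1249352959/233280000, min=408226853/77760000, spread=61681/583200
Step 7: max=74863826981/13996800000, min=302878567/57600000, spread=1580419/17496000
Step 8: max=4482446194879/839808000000, min=1475328014293/279936000000, spread=7057769/104976000

Answer: 3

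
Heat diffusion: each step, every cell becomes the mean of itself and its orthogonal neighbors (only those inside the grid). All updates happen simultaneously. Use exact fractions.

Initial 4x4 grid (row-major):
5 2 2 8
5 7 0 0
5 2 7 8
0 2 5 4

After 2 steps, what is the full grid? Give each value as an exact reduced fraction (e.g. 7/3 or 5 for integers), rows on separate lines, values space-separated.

After step 1:
  4 4 3 10/3
  11/2 16/5 16/5 4
  3 23/5 22/5 19/4
  7/3 9/4 9/2 17/3
After step 2:
  9/2 71/20 203/60 31/9
  157/40 41/10 89/25 917/240
  463/120 349/100 429/100 1129/240
  91/36 821/240 1009/240 179/36

Answer: 9/2 71/20 203/60 31/9
157/40 41/10 89/25 917/240
463/120 349/100 429/100 1129/240
91/36 821/240 1009/240 179/36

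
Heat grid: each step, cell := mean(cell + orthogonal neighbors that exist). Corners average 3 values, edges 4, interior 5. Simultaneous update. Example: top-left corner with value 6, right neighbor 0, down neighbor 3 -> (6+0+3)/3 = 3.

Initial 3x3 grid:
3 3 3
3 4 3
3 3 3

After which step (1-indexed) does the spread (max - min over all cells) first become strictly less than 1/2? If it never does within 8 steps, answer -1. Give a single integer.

Answer: 1

Derivation:
Step 1: max=13/4, min=3, spread=1/4
  -> spread < 1/2 first at step 1
Step 2: max=81/25, min=249/80, spread=51/400
Step 3: max=15223/4800, min=1127/360, spread=589/14400
Step 4: max=94943/30000, min=905081/288000, spread=31859/1440000
Step 5: max=54531607/17280000, min=5664721/1800000, spread=751427/86400000
Step 6: max=340634687/108000000, min=3265463129/1036800000, spread=23149331/5184000000
Step 7: max=196106654263/62208000000, min=20414931889/6480000000, spread=616540643/311040000000
Step 8: max=1225512453983/388800000000, min=11761372008761/3732480000000, spread=17737747379/18662400000000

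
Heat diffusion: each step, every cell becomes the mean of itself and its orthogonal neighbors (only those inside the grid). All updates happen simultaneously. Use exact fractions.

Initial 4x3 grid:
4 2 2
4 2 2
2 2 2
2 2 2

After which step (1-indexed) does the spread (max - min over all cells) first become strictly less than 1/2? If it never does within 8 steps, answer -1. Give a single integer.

Answer: 5

Derivation:
Step 1: max=10/3, min=2, spread=4/3
Step 2: max=53/18, min=2, spread=17/18
Step 3: max=374/135, min=2, spread=104/135
Step 4: max=170849/64800, min=1847/900, spread=7573/12960
Step 5: max=9945001/3888000, min=28217/13500, spread=363701/777600
  -> spread < 1/2 first at step 5
Step 6: max=582413999/233280000, min=767413/360000, spread=681043/1866240
Step 7: max=34362937141/13996800000, min=210282089/97200000, spread=163292653/559872000
Step 8: max=2034443884319/839808000000, min=6389139163/2916000000, spread=1554974443/6718464000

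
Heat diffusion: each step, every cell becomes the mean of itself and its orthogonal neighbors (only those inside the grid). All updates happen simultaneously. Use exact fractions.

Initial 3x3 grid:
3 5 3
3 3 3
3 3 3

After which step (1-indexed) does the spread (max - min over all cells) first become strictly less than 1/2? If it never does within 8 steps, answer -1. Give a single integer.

Step 1: max=11/3, min=3, spread=2/3
Step 2: max=427/120, min=3, spread=67/120
Step 3: max=3677/1080, min=307/100, spread=1807/5400
  -> spread < 1/2 first at step 3
Step 4: max=1453963/432000, min=8461/2700, spread=33401/144000
Step 5: max=12893933/3888000, min=853391/270000, spread=3025513/19440000
Step 6: max=5130526867/1555200000, min=45955949/14400000, spread=53531/497664
Step 7: max=305968925849/93312000000, min=12455116051/3888000000, spread=450953/5971968
Step 8: max=18305063560603/5598720000000, min=1500688610519/466560000000, spread=3799043/71663616

Answer: 3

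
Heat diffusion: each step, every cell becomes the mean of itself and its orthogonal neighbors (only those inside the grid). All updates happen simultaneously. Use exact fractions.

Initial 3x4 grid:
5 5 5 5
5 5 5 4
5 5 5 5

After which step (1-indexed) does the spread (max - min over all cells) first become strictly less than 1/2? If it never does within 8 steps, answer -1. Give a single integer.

Answer: 1

Derivation:
Step 1: max=5, min=14/3, spread=1/3
  -> spread < 1/2 first at step 1
Step 2: max=5, min=1133/240, spread=67/240
Step 3: max=5, min=10363/2160, spread=437/2160
Step 4: max=4991/1000, min=4162469/864000, spread=29951/172800
Step 5: max=16796/3375, min=37664179/7776000, spread=206761/1555200
Step 6: max=26834329/5400000, min=15095804429/3110400000, spread=14430763/124416000
Step 7: max=2142347273/432000000, min=908012258311/186624000000, spread=139854109/1492992000
Step 8: max=192548771023/38880000000, min=54564728109749/11197440000000, spread=7114543559/89579520000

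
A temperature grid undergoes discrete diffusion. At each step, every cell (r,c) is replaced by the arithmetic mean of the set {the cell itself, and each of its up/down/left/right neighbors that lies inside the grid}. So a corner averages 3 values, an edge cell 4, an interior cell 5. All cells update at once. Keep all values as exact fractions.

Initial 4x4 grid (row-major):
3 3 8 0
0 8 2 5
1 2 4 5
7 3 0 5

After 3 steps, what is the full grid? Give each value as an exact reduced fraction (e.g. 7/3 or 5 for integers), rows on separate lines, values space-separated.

After step 1:
  2 11/2 13/4 13/3
  3 3 27/5 3
  5/2 18/5 13/5 19/4
  11/3 3 3 10/3
After step 2:
  7/2 55/16 1109/240 127/36
  21/8 41/10 69/20 1049/240
  383/120 147/50 387/100 821/240
  55/18 199/60 179/60 133/36
After step 3:
  51/16 1879/480 5413/1440 4507/1080
  161/48 6621/2000 12247/3000 5317/1440
  10631/3600 10451/3000 19997/6000 27641/7200
  3443/1080 5533/1800 6239/1800 7271/2160

Answer: 51/16 1879/480 5413/1440 4507/1080
161/48 6621/2000 12247/3000 5317/1440
10631/3600 10451/3000 19997/6000 27641/7200
3443/1080 5533/1800 6239/1800 7271/2160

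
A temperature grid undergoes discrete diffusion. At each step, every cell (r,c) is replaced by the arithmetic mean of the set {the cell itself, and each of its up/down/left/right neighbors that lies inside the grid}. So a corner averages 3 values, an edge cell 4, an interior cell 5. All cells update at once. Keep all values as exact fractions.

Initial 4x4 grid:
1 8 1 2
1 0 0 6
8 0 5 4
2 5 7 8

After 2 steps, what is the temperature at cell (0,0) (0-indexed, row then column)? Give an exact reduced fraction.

Step 1: cell (0,0) = 10/3
Step 2: cell (0,0) = 25/9
Full grid after step 2:
  25/9 623/240 213/80 35/12
  623/240 64/25 263/100 283/80
  277/80 297/100 106/25 1097/240
  15/4 367/80 1157/240 55/9

Answer: 25/9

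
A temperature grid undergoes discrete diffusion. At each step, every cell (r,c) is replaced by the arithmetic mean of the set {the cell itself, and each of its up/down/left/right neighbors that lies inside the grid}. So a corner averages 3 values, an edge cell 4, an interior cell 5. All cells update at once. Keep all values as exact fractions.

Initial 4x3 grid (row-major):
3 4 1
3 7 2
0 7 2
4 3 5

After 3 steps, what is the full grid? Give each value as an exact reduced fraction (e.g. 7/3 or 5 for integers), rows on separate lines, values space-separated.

Answer: 3823/1080 49163/14400 7211/2160
25229/7200 11081/3000 772/225
26189/7200 10871/3000 13657/3600
3709/1080 54863/14400 8003/2160

Derivation:
After step 1:
  10/3 15/4 7/3
  13/4 23/5 3
  7/2 19/5 4
  7/3 19/4 10/3
After step 2:
  31/9 841/240 109/36
  881/240 92/25 209/60
  773/240 413/100 53/15
  127/36 853/240 145/36
After step 3:
  3823/1080 49163/14400 7211/2160
  25229/7200 11081/3000 772/225
  26189/7200 10871/3000 13657/3600
  3709/1080 54863/14400 8003/2160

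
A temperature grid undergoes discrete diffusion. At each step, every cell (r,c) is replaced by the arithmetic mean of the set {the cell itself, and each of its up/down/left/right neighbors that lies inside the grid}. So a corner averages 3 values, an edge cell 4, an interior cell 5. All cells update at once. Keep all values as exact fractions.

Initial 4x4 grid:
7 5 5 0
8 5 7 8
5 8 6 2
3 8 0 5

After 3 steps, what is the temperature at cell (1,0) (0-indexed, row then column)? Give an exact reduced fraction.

Step 1: cell (1,0) = 25/4
Step 2: cell (1,0) = 1531/240
Step 3: cell (1,0) = 44467/7200
Full grid after step 3:
  3289/540 41677/7200 36509/7200 10337/2160
  44467/7200 2188/375 32267/6000 16717/3600
  42131/7200 1373/240 1838/375 16801/3600
  11999/2160 18403/3600 17071/3600 2219/540

Answer: 44467/7200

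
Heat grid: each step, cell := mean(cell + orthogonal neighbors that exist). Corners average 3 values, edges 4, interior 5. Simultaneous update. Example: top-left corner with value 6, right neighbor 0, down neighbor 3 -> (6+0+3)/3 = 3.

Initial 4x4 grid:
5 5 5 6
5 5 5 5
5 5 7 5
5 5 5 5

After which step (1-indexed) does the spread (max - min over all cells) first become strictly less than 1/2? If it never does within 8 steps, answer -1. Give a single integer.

Answer: 2

Derivation:
Step 1: max=11/2, min=5, spread=1/2
Step 2: max=136/25, min=5, spread=11/25
  -> spread < 1/2 first at step 2
Step 3: max=12859/2400, min=241/48, spread=809/2400
Step 4: max=114809/21600, min=36487/7200, spread=1337/5400
Step 5: max=11459503/2160000, min=366167/72000, spread=474493/2160000
Step 6: max=102771653/19440000, min=6624799/1296000, spread=849917/4860000
Step 7: max=10252817359/1944000000, min=199270697/38880000, spread=1190463/8000000
Step 8: max=92088801509/17496000000, min=9992056969/1944000000, spread=540072197/4374000000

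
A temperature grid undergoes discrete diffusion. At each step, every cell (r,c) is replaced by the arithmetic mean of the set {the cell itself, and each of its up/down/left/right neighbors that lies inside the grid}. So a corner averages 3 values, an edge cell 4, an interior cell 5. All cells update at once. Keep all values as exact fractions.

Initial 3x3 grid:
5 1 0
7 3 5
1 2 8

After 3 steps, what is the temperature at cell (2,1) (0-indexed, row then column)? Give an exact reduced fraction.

Answer: 27191/7200

Derivation:
Step 1: cell (2,1) = 7/2
Step 2: cell (2,1) = 463/120
Step 3: cell (2,1) = 27191/7200
Full grid after step 3:
  7481/2160 46057/14400 2267/720
  12983/3600 21409/6000 4211/1200
  4063/1080 27191/7200 467/120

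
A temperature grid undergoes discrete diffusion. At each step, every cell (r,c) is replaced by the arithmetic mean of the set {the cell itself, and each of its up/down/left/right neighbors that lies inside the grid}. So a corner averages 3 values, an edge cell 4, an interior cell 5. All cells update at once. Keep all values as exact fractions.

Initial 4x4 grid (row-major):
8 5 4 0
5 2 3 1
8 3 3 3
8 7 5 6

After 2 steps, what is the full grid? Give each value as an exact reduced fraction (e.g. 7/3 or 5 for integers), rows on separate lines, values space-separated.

Answer: 11/2 347/80 721/240 77/36
427/80 213/50 287/100 139/60
1441/240 467/100 191/50 49/15
233/36 349/60 143/30 79/18

Derivation:
After step 1:
  6 19/4 3 5/3
  23/4 18/5 13/5 7/4
  6 23/5 17/5 13/4
  23/3 23/4 21/4 14/3
After step 2:
  11/2 347/80 721/240 77/36
  427/80 213/50 287/100 139/60
  1441/240 467/100 191/50 49/15
  233/36 349/60 143/30 79/18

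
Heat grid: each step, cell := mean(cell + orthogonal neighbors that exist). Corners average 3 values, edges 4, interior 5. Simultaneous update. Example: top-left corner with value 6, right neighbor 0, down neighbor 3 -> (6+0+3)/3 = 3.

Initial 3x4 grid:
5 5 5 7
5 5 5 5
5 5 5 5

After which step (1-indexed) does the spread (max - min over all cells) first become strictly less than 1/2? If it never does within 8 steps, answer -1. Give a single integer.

Step 1: max=17/3, min=5, spread=2/3
Step 2: max=50/9, min=5, spread=5/9
Step 3: max=581/108, min=5, spread=41/108
  -> spread < 1/2 first at step 3
Step 4: max=69017/12960, min=5, spread=4217/12960
Step 5: max=4097149/777600, min=18079/3600, spread=38417/155520
Step 6: max=244480211/46656000, min=362597/72000, spread=1903471/9331200
Step 7: max=14597789089/2799360000, min=10915759/2160000, spread=18038617/111974400
Step 8: max=873076182851/167961600000, min=984926759/194400000, spread=883978523/6718464000

Answer: 3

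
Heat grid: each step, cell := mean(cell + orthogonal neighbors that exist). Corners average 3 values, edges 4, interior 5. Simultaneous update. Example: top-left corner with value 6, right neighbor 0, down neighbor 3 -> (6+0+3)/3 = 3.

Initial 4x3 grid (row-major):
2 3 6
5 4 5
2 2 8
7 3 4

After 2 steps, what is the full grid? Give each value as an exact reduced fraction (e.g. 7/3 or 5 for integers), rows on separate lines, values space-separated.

After step 1:
  10/3 15/4 14/3
  13/4 19/5 23/4
  4 19/5 19/4
  4 4 5
After step 2:
  31/9 311/80 85/18
  863/240 407/100 569/120
  301/80 407/100 193/40
  4 21/5 55/12

Answer: 31/9 311/80 85/18
863/240 407/100 569/120
301/80 407/100 193/40
4 21/5 55/12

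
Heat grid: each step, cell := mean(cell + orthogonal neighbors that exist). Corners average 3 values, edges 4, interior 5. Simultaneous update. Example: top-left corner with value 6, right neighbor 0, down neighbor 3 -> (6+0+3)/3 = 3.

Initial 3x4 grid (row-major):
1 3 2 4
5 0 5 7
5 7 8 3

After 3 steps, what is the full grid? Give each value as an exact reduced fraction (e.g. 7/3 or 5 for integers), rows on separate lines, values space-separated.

After step 1:
  3 3/2 7/2 13/3
  11/4 4 22/5 19/4
  17/3 5 23/4 6
After step 2:
  29/12 3 103/30 151/36
  185/48 353/100 112/25 1169/240
  161/36 245/48 423/80 11/2
After step 3:
  445/144 619/200 13597/3600 8999/2160
  51383/14400 11981/3000 12961/3000 68563/14400
  967/216 33109/7200 12223/2400 1879/360

Answer: 445/144 619/200 13597/3600 8999/2160
51383/14400 11981/3000 12961/3000 68563/14400
967/216 33109/7200 12223/2400 1879/360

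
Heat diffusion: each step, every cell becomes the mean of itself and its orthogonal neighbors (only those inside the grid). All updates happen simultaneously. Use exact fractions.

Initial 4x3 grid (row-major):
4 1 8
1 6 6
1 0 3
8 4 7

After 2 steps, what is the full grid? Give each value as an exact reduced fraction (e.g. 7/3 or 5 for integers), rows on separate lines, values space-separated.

After step 1:
  2 19/4 5
  3 14/5 23/4
  5/2 14/5 4
  13/3 19/4 14/3
After step 2:
  13/4 291/80 31/6
  103/40 191/50 351/80
  379/120 337/100 1033/240
  139/36 331/80 161/36

Answer: 13/4 291/80 31/6
103/40 191/50 351/80
379/120 337/100 1033/240
139/36 331/80 161/36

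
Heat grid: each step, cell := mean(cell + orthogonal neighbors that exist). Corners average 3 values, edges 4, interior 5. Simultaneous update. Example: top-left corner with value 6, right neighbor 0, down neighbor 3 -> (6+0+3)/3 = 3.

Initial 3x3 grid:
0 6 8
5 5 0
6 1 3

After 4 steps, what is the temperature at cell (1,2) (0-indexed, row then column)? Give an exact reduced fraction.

Answer: 261403/72000

Derivation:
Step 1: cell (1,2) = 4
Step 2: cell (1,2) = 67/20
Step 3: cell (1,2) = 1483/400
Step 4: cell (1,2) = 261403/72000
Full grid after step 4:
  524333/129600 3420461/864000 512633/129600
  411167/108000 684541/180000 261403/72000
  159311/43200 3012461/864000 448633/129600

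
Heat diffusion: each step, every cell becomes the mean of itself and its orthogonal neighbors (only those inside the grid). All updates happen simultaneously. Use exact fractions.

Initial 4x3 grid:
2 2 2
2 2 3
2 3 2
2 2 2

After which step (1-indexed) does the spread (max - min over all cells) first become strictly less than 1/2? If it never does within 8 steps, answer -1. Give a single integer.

Answer: 2

Derivation:
Step 1: max=5/2, min=2, spread=1/2
Step 2: max=569/240, min=2, spread=89/240
  -> spread < 1/2 first at step 2
Step 3: max=5507/2400, min=1689/800, spread=11/60
Step 4: max=487547/216000, min=45817/21600, spread=29377/216000
Step 5: max=604171/270000, min=1164517/540000, spread=1753/21600
Step 6: max=12787807/5760000, min=84098041/38880000, spread=71029/1244160
Step 7: max=8614716229/3888000000, min=5074623619/2332800000, spread=7359853/182250000
Step 8: max=45826144567/20736000000, min=101681335807/46656000000, spread=45679663/1492992000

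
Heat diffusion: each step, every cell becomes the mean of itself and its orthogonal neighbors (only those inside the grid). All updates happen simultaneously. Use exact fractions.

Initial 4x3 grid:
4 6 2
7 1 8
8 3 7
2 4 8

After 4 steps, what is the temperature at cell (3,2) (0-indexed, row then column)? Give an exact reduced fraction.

Step 1: cell (3,2) = 19/3
Step 2: cell (3,2) = 205/36
Step 3: cell (3,2) = 11621/2160
Step 4: cell (3,2) = 685447/129600
Full grid after step 4:
  614147/129600 461987/96000 618547/129600
  527561/108000 193493/40000 543061/108000
  525491/108000 608179/120000 557491/108000
  640247/129600 1457141/288000 685447/129600

Answer: 685447/129600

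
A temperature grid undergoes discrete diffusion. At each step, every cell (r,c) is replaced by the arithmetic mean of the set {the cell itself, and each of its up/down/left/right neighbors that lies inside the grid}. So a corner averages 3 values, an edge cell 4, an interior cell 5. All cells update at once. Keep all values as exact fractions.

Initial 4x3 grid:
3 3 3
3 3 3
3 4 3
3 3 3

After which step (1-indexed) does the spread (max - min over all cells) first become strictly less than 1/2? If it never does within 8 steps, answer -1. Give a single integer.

Answer: 1

Derivation:
Step 1: max=13/4, min=3, spread=1/4
  -> spread < 1/2 first at step 1
Step 2: max=323/100, min=3, spread=23/100
Step 3: max=15211/4800, min=1213/400, spread=131/960
Step 4: max=136151/43200, min=21991/7200, spread=841/8640
Step 5: max=54382051/17280000, min=4413373/1440000, spread=56863/691200
Step 6: max=488094341/155520000, min=39869543/12960000, spread=386393/6220800
Step 7: max=195017723131/62208000000, min=15972358813/5184000000, spread=26795339/497664000
Step 8: max=11681255714129/3732480000000, min=960206149667/311040000000, spread=254051069/5971968000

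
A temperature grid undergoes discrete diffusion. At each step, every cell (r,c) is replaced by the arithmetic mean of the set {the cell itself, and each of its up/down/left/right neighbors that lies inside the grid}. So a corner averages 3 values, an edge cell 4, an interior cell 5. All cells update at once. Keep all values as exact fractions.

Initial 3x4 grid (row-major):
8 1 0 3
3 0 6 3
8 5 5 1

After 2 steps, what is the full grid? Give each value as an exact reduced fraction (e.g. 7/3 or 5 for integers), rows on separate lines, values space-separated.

After step 1:
  4 9/4 5/2 2
  19/4 3 14/5 13/4
  16/3 9/2 17/4 3
After step 2:
  11/3 47/16 191/80 31/12
  205/48 173/50 79/25 221/80
  175/36 205/48 291/80 7/2

Answer: 11/3 47/16 191/80 31/12
205/48 173/50 79/25 221/80
175/36 205/48 291/80 7/2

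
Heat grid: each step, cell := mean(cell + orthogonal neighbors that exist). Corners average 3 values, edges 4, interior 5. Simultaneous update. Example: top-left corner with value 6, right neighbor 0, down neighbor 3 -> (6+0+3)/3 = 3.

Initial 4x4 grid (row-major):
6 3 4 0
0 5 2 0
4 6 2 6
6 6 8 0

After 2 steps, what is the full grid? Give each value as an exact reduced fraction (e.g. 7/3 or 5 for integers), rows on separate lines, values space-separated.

Answer: 15/4 259/80 641/240 67/36
279/80 373/100 297/100 119/60
1061/240 231/50 18/5 101/30
95/18 613/120 599/120 32/9

Derivation:
After step 1:
  3 9/2 9/4 4/3
  15/4 16/5 13/5 2
  4 23/5 24/5 2
  16/3 13/2 4 14/3
After step 2:
  15/4 259/80 641/240 67/36
  279/80 373/100 297/100 119/60
  1061/240 231/50 18/5 101/30
  95/18 613/120 599/120 32/9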